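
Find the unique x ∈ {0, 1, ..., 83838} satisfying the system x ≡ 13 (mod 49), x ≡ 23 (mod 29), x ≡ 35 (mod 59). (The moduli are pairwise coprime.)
x ≡ 83166 (mod 83839); the representative in [0, 83839) is 83166

The moduli 49, 29, 59 are pairwise coprime, so by the CRT there is a unique solution mod 49·29·59 = 83839.
Solve by successive substitution. Start with x ≡ 13 (mod 49).
  Combine with x ≡ 23 (mod 29): write x = 13 + 49·t and require 13 + 49·t ≡ 23 (mod 29), i.e. 49·t ≡ 23 − 13 ≡ 10 (mod 29). Since 49^(−1) ≡ 16 (mod 29) (49 ≡ 20 (mod 29)), t ≡ 16·10 ≡ 15 (mod 29). So x ≡ 13 + 49·15 = 748 (mod 1421).
  Combine with x ≡ 35 (mod 59): write x = 748 + 1421·t and require 748 + 1421·t ≡ 35 (mod 59), i.e. 1421·t ≡ 35 − 748 ≡ 54 (mod 59). Since 1421^(−1) ≡ 12 (mod 59) (1421 ≡ 5 (mod 59)), t ≡ 12·54 ≡ 58 (mod 59). So x ≡ 748 + 1421·58 = 83166 (mod 83839).
Unique solution in [0, 83839): x = 83166.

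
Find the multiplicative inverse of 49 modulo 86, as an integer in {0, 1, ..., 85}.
Apply the extended Euclidean algorithm to (86, 49), tracking rows (r, s, t) with s·86 + t·49 = r. Each division r_prev = q·r_cur + r_new produces the new row as (previous row) − q·(current row):
  row A: (86, 1, 0)   [1·86 + 0·49 = 86]
  row B: (49, 0, 1)   [0·86 + 1·49 = 49]
  86 = 1·49 + 37   → row C = row A − 1·row B = (37, 1, −1)   [check: 1·86 − 1·49 = 37]
  49 = 1·37 + 12   → row D = row B − 1·row C = (12, −1, 2)   [check: −1·86 + 2·49 = 12]
  37 = 3·12 + 1   → row E = row C − 3·row D = (1, 4, −7)   [check: 4·86 − 7·49 = 1]
  12 = 12·1 + 0   → remainder 0, stop. gcd = 1 (last nonzero row E).
The gcd is 1, so 49 is invertible mod 86. The last nonzero row gives 4·86 − 7·49 = 1, so t = −7. So 49^(−1) ≡ −7 ≡ 79 (mod 86). Verify: 49 · 79 = 3871 ≡ 1 (mod 86). ✓

Final answer: 49^(−1) ≡ 79 (mod 86)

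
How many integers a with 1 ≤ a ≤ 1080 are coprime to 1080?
The number of a ∈ {1, ..., 1080} with gcd(a, 1080) = 1 is by definition Euler's totient φ(1080). φ is multiplicative, with φ(p^e) = p^e − p^(e−1). Factorise 1080 = 2^3 · 3^3 · 5. Then
  φ(1080) = (2^3 − 2^2) · (3^3 − 3^2) · (5 − 1) = 4 · 18 · 4 = 288.
So there are 288 such integers.

Final answer: 288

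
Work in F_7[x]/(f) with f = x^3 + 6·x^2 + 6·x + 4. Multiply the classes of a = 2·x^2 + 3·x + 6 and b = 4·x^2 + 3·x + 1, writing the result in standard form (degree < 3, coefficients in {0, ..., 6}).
Multiply as integer polynomials: a · b = 8·x^4 + 18·x^3 + 35·x^2 + 21·x + 6. Reducing coefficients mod 7: a · b ≡ x^4 + 4·x^3 + 6. Now divide by f(x) = x^3 + 6·x^2 + 6·x + 4 in F_7[x], eliminating the leading term at each step:
  leading term x^4: subtract (x)·f(x) = x^4 + 6·x^3 + 6·x^2 + 4·x, leaving 5·x^3 + x^2 + 3·x + 6 (coefficients mod 7)
  leading term 5·x^3: subtract (5)·f(x) = 5·x^3 + 2·x^2 + 2·x + 6, leaving 6·x^2 + x (coefficients mod 7)
The degree is now < 3, so this is the remainder. Hence a · b ≡ 6·x^2 + x in F_7[x]/(f).

Final answer: a · b ≡ 6·x^2 + x (mod f(x))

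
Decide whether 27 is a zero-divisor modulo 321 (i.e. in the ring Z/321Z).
gcd(27, 321) = 3 > 1, so 27 is not a unit in Z/321Z. In Z/nZ every nonzero non-unit is a zero-divisor: explicitly, take b = 321/gcd = 107 ≠ 0 (mod 321); then 27·107 = 2889 = 9·321, i.e. 27·107 ≡ 0 (mod 321). So 27 is a zero-divisor.

Final answer: YES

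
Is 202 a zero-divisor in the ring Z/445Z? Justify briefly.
NO

gcd(202, 445) = 1, so 202 is a unit in Z/445Z (it has a multiplicative inverse). A unit cannot be a zero-divisor: if 202·b ≡ 0 then multiplying both sides by 202^(−1) gives b ≡ 0. So 202 is not a zero-divisor.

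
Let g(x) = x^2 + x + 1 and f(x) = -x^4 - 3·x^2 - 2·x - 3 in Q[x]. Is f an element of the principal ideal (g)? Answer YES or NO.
YES

In Q[x] the ideal (g) consists of all multiples of g, so f ∈ (g) iff g | f, i.e. iff the remainder of f on division by g is 0. Divide f by g (g is monic, so eliminate the leading term of the running remainder at each step):
  leading term -x^4: subtract (-x^2)·g(x) = -x^4 - x^3 - x^2, leaving x^3 - 2·x^2 - 2·x - 3
  leading term x^3: subtract (x)·g(x) = x^3 + x^2 + x, leaving -3·x^2 - 3·x - 3
  leading term -3·x^2: subtract (-3)·g(x) = -3·x^2 - 3·x - 3, leaving 0
The remainder is 0, so f(x) = g(x) · h(x) with h(x) = -x^2 + x - 3. Hence g | f, i.e. f ∈ (g).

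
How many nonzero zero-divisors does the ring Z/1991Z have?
In Z/1991Z each nonzero element is either a unit (gcd with 1991 is 1) or a zero-divisor (gcd > 1). The number of units is φ(1991): factorise 1991 = 11 · 181, so φ(1991) = (11 − 1) · (181 − 1) = 10 · 180 = 1800. The nonzero elements number 1991 − 1 = 1990. Hence the nonzero zero-divisors number 1990 − 1800 = 190.

Final answer: Z/1991Z has 190 nonzero zero-divisors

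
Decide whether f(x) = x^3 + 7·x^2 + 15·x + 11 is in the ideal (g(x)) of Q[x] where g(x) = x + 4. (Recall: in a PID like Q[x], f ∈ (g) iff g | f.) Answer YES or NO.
NO

In Q[x] the ideal (g) consists of all multiples of g, so f ∈ (g) iff g | f, i.e. iff the remainder of f on division by g is 0. Divide f by g (g is monic, so eliminate the leading term of the running remainder at each step):
  leading term x^3: subtract (x^2)·g(x) = x^3 + 4·x^2, leaving 3·x^2 + 15·x + 11
  leading term 3·x^2: subtract (3·x)·g(x) = 3·x^2 + 12·x, leaving 3·x + 11
  leading term 3·x: subtract (3)·g(x) = 3·x + 12, leaving -1
The remainder r(x) = -1 ≠ 0 (and deg r < deg g), so g ∤ f, i.e. f ∉ (g).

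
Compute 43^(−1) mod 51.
43^(−1) ≡ 19 (mod 51)

Apply the extended Euclidean algorithm to (51, 43), tracking rows (r, s, t) with s·51 + t·43 = r. Each division r_prev = q·r_cur + r_new produces the new row as (previous row) − q·(current row):
  row A: (51, 1, 0)   [1·51 + 0·43 = 51]
  row B: (43, 0, 1)   [0·51 + 1·43 = 43]
  51 = 1·43 + 8   → row C = row A − 1·row B = (8, 1, −1)   [check: 1·51 − 1·43 = 8]
  43 = 5·8 + 3   → row D = row B − 5·row C = (3, −5, 6)   [check: −5·51 + 6·43 = 3]
  8 = 2·3 + 2   → row E = row C − 2·row D = (2, 11, −13)   [check: 11·51 − 13·43 = 2]
  3 = 1·2 + 1   → row F = row D − 1·row E = (1, −16, 19)   [check: −16·51 + 19·43 = 1]
  2 = 2·1 + 0   → remainder 0, stop. gcd = 1 (last nonzero row F).
The gcd is 1, so 43 is invertible mod 51. The last nonzero row gives −16·51 + 19·43 = 1, so t = 19. So 43^(−1) ≡ 19 (mod 51). Verify: 43 · 19 = 817 ≡ 1 (mod 51). ✓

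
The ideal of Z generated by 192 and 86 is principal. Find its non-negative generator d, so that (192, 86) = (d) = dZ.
(192, 86) = (2); d = 2

In the PID Z, (a, b) is generated by gcd(a, b). Compute gcd(192, 86) with the extended Euclidean algorithm, tracking rows (r, s, t) with s·192 + t·86 = r:
  row A: (192, 1, 0)   [1·192 + 0·86 = 192]
  row B: (86, 0, 1)   [0·192 + 1·86 = 86]
  192 = 2·86 + 20   → row C = row A − 2·row B = (20, 1, −2)   [check: 1·192 − 2·86 = 20]
  86 = 4·20 + 6   → row D = row B − 4·row C = (6, −4, 9)   [check: −4·192 + 9·86 = 6]
  20 = 3·6 + 2   → row E = row C − 3·row D = (2, 13, −29)   [check: 13·192 − 29·86 = 2]
  6 = 3·2 + 0   → remainder 0, stop. gcd = 2 (last nonzero row E).
So gcd(192, 86) = 2, with Bézout identity 13·192 − 29·86 = 2. Containment (⊇): the Bézout identity exhibits 2 as an element of (192, 86), giving (2) ⊆ (192, 86). Containment (⊆): since 2 | 192 and 2 | 86 (192 = 2·96, 86 = 2·43), every Z-linear combination of 192 and 86 is divisible by 2, so (192, 86) ⊆ (2). Therefore (192, 86) = (2), d = 2.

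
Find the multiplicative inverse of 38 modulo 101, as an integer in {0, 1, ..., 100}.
38^(−1) ≡ 8 (mod 101)

Apply the extended Euclidean algorithm to (101, 38), tracking rows (r, s, t) with s·101 + t·38 = r. Each division r_prev = q·r_cur + r_new produces the new row as (previous row) − q·(current row):
  row A: (101, 1, 0)   [1·101 + 0·38 = 101]
  row B: (38, 0, 1)   [0·101 + 1·38 = 38]
  101 = 2·38 + 25   → row C = row A − 2·row B = (25, 1, −2)   [check: 1·101 − 2·38 = 25]
  38 = 1·25 + 13   → row D = row B − 1·row C = (13, −1, 3)   [check: −1·101 + 3·38 = 13]
  25 = 1·13 + 12   → row E = row C − 1·row D = (12, 2, −5)   [check: 2·101 − 5·38 = 12]
  13 = 1·12 + 1   → row F = row D − 1·row E = (1, −3, 8)   [check: −3·101 + 8·38 = 1]
  12 = 12·1 + 0   → remainder 0, stop. gcd = 1 (last nonzero row F).
The gcd is 1, so 38 is invertible mod 101. The last nonzero row gives −3·101 + 8·38 = 1, so t = 8. So 38^(−1) ≡ 8 (mod 101). Verify: 38 · 8 = 304 ≡ 1 (mod 101). ✓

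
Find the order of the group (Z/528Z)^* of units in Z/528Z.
(Z/528Z)^* consists of the classes a with gcd(a, 528) = 1, so its order is φ(528). φ is multiplicative, with φ(p^e) = p^e − p^(e−1). Factorise 528 = 2^4 · 3 · 11. Then
  φ(528) = (2^4 − 2^3) · (3 − 1) · (11 − 1) = 8 · 2 · 10 = 160.
Thus |(Z/528Z)^*| = 160.

Final answer: |(Z/528Z)^*| = 160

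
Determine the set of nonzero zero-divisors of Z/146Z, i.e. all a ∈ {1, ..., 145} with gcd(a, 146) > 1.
nonzero zero-divisors of Z/146Z = {2, 4, 6, 8, 10, 12, 14, 16, 18, 20, 22, 24, 26, 28, 30, 32, 34, 36, 38, 40, 42, 44, 46, 48, 50, 52, 54, 56, 58, 60, 62, 64, 66, 68, 70, 72, 73, 74, 76, 78, 80, 82, 84, 86, 88, 90, 92, 94, 96, 98, 100, 102, 104, 106, 108, 110, 112, 114, 116, 118, 120, 122, 124, 126, 128, 130, 132, 134, 136, 138, 140, 142, 144}

An element a ∈ Z/146Z (with a ≠ 0) is a zero-divisor iff gcd(a, 146) > 1 (because a is a unit precisely when gcd(a, n) = 1, and in Z/nZ every nonzero, non-unit element is a zero-divisor). Scan a = 1, ..., 145 and keep those with gcd(a, 146) > 1:
  gcd(2, 146) = 2, gcd(4, 146) = 2, gcd(6, 146) = 2, gcd(8, 146) = 2, gcd(10, 146) = 2, gcd(12, 146) = 2, gcd(14, 146) = 2, gcd(16, 146) = 2, gcd(18, 146) = 2, gcd(20, 146) = 2, gcd(22, 146) = 2, gcd(24, 146) = 2, gcd(26, 146) = 2, gcd(28, 146) = 2, gcd(30, 146) = 2, gcd(32, 146) = 2, gcd(34, 146) = 2, gcd(36, 146) = 2, gcd(38, 146) = 2, gcd(40, 146) = 2, gcd(42, 146) = 2, gcd(44, 146) = 2, gcd(46, 146) = 2, gcd(48, 146) = 2, gcd(50, 146) = 2, gcd(52, 146) = 2, gcd(54, 146) = 2, gcd(56, 146) = 2, gcd(58, 146) = 2, gcd(60, 146) = 2, gcd(62, 146) = 2, gcd(64, 146) = 2, gcd(66, 146) = 2, gcd(68, 146) = 2, gcd(70, 146) = 2, gcd(72, 146) = 2, gcd(73, 146) = 73, gcd(74, 146) = 2, gcd(76, 146) = 2, gcd(78, 146) = 2, gcd(80, 146) = 2, gcd(82, 146) = 2, gcd(84, 146) = 2, gcd(86, 146) = 2, gcd(88, 146) = 2, gcd(90, 146) = 2, gcd(92, 146) = 2, gcd(94, 146) = 2, gcd(96, 146) = 2, gcd(98, 146) = 2, gcd(100, 146) = 2, gcd(102, 146) = 2, gcd(104, 146) = 2, gcd(106, 146) = 2, gcd(108, 146) = 2, gcd(110, 146) = 2, gcd(112, 146) = 2, gcd(114, 146) = 2, gcd(116, 146) = 2, gcd(118, 146) = 2, gcd(120, 146) = 2, gcd(122, 146) = 2, gcd(124, 146) = 2, gcd(126, 146) = 2, gcd(128, 146) = 2, gcd(130, 146) = 2, gcd(132, 146) = 2, gcd(134, 146) = 2, gcd(136, 146) = 2, gcd(138, 146) = 2, gcd(140, 146) = 2, gcd(142, 146) = 2, gcd(144, 146) = 2.
All other a ∈ {1, ..., 145} have gcd(a, 146) = 1 and are units. So the nonzero zero-divisors are exactly the 73 values of a appearing in this scan.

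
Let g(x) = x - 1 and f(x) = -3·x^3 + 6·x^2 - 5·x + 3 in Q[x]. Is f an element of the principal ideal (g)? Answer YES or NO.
In Q[x] the ideal (g) consists of all multiples of g, so f ∈ (g) iff g | f, i.e. iff the remainder of f on division by g is 0. Divide f by g (g is monic, so eliminate the leading term of the running remainder at each step):
  leading term -3·x^3: subtract (-3·x^2)·g(x) = -3·x^3 + 3·x^2, leaving 3·x^2 - 5·x + 3
  leading term 3·x^2: subtract (3·x)·g(x) = 3·x^2 - 3·x, leaving 3 - 2·x
  leading term -2·x: subtract (-2)·g(x) = 2 - 2·x, leaving 1
The remainder r(x) = 1 ≠ 0 (and deg r < deg g), so g ∤ f, i.e. f ∉ (g).

Final answer: NO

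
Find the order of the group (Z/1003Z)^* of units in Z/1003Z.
(Z/1003Z)^* consists of the classes a with gcd(a, 1003) = 1, so its order is φ(1003). φ is multiplicative, with φ(p^e) = p^e − p^(e−1). Factorise 1003 = 17 · 59. Then
  φ(1003) = (17 − 1) · (59 − 1) = 16 · 58 = 928.
Thus |(Z/1003Z)^*| = 928.

Final answer: |(Z/1003Z)^*| = 928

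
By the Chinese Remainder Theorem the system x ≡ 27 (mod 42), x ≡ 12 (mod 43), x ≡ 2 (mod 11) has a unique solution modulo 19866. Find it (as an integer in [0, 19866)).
The moduli 42, 43, 11 are pairwise coprime, so by the CRT there is a unique solution mod 42·43·11 = 19866.
Solve by successive substitution. Start with x ≡ 27 (mod 42).
  Combine with x ≡ 12 (mod 43): write x = 27 + 42·t and require 27 + 42·t ≡ 12 (mod 43), i.e. 42·t ≡ 12 − 27 ≡ 28 (mod 43). Since 42^(−1) ≡ 42 (mod 43), t ≡ 42·28 ≡ 15 (mod 43). So x ≡ 27 + 42·15 = 657 (mod 1806).
  Combine with x ≡ 2 (mod 11): write x = 657 + 1806·t and require 657 + 1806·t ≡ 2 (mod 11), i.e. 1806·t ≡ 2 − 657 ≡ 5 (mod 11). Since 1806^(−1) ≡ 6 (mod 11) (1806 ≡ 2 (mod 11)), t ≡ 6·5 ≡ 8 (mod 11). So x ≡ 657 + 1806·8 = 15105 (mod 19866).
Unique solution in [0, 19866): x = 15105.

Final answer: x ≡ 15105 (mod 19866); the representative in [0, 19866) is 15105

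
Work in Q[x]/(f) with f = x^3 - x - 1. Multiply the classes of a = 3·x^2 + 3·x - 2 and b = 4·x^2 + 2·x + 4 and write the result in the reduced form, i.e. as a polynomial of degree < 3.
a · b ≡ 22·x^2 + 38·x + 10 (mod f(x))

First multiply in Q[x] without reducing: a · b = 12·x^4 + 18·x^3 + 10·x^2 + 8·x - 8. Now divide by f(x) = x^3 - x - 1, eliminating the leading term at each step:
  leading term 12·x^4: subtract (12·x)·f(x) = 12·x^4 - 12·x^2 - 12·x, leaving 18·x^3 + 22·x^2 + 20·x - 8
  leading term 18·x^3: subtract (18)·f(x) = 18·x^3 - 18·x - 18, leaving 22·x^2 + 38·x + 10
The degree is now < 3, so this is the remainder. Hence a · b ≡ 22·x^2 + 38·x + 10 in Q[x]/(f).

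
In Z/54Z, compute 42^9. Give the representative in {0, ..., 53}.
0

Use repeated squaring. Binary(9) = 1001. Walk through the bits of the exponent 9 left-to-right: at each bit after the leading one, square the running value, then multiply by 42 if the bit is 1 (always reducing mod 54):
  bit 1 = 1 (leading): start with 42.
  bit 2 = 0: square 42^2 = 1764 ≡ 36 (mod 54).
  bit 3 = 0: square 36^2 = 1296 ≡ 0 (mod 54).
  bit 4 = 1: square 0^2 = 0; bit is 1, so multiply 0·42 = 0 (mod 54).
Final value: 42^9 ≡ 0 (mod 54).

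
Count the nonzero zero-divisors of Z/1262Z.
In Z/1262Z each nonzero element is either a unit (gcd with 1262 is 1) or a zero-divisor (gcd > 1). The number of units is φ(1262): factorise 1262 = 2 · 631, so φ(1262) = (2 − 1) · (631 − 1) = 1 · 630 = 630. The nonzero elements number 1262 − 1 = 1261. Hence the nonzero zero-divisors number 1261 − 630 = 631.

Final answer: Z/1262Z has 631 nonzero zero-divisors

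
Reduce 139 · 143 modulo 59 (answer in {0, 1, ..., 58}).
53

Reduce the factors first: 139 ≡ 21, 143 ≡ 25 (mod 59), so 139 · 143 ≡ 21 · 25 (mod 59). 21 · 25 = 525. Dividing by 59: 525 = 8·59 + 53. So (139 · 143) mod 59 = 53.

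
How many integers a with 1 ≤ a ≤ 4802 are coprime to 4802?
2058

The number of a ∈ {1, ..., 4802} with gcd(a, 4802) = 1 is by definition Euler's totient φ(4802). φ is multiplicative, with φ(p^e) = p^e − p^(e−1). Factorise 4802 = 2 · 7^4. Then
  φ(4802) = (2 − 1) · (7^4 − 7^3) = 1 · 2058 = 2058.
So there are 2058 such integers.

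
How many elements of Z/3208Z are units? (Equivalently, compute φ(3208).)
An element a ∈ Z/3208Z is a unit iff gcd(a, 3208) = 1, so the number of units is φ(3208). φ is multiplicative, with φ(p^e) = p^e − p^(e−1). Factorise 3208 = 2^3 · 401. Then
  φ(3208) = (2^3 − 2^2) · (401 − 1) = 4 · 400 = 1600.

Final answer: Z/3208Z has φ(3208) = 1600 units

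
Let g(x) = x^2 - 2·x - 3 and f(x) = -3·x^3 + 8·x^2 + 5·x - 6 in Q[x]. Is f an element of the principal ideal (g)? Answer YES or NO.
In Q[x] the ideal (g) consists of all multiples of g, so f ∈ (g) iff g | f, i.e. iff the remainder of f on division by g is 0. Divide f by g (g is monic, so eliminate the leading term of the running remainder at each step):
  leading term -3·x^3: subtract (-3·x)·g(x) = -3·x^3 + 6·x^2 + 9·x, leaving 2·x^2 - 4·x - 6
  leading term 2·x^2: subtract (2)·g(x) = 2·x^2 - 4·x - 6, leaving 0
The remainder is 0, so f(x) = g(x) · h(x) with h(x) = 2 - 3·x. Hence g | f, i.e. f ∈ (g).

Final answer: YES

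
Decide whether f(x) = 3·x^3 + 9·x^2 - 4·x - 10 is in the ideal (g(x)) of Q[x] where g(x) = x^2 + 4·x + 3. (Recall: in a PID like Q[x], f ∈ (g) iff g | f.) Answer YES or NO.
NO

In Q[x] the ideal (g) consists of all multiples of g, so f ∈ (g) iff g | f, i.e. iff the remainder of f on division by g is 0. Divide f by g (g is monic, so eliminate the leading term of the running remainder at each step):
  leading term 3·x^3: subtract (3·x)·g(x) = 3·x^3 + 12·x^2 + 9·x, leaving -3·x^2 - 13·x - 10
  leading term -3·x^2: subtract (-3)·g(x) = -3·x^2 - 12·x - 9, leaving -x - 1
The remainder r(x) = -x - 1 ≠ 0 (and deg r < deg g), so g ∤ f, i.e. f ∉ (g).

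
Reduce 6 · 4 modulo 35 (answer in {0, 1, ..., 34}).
Both factors are already reduced mod 35. 6 · 4 = 24. Dividing by 35: 24 = 0·35 + 24. So (6 · 4) mod 35 = 24.

Final answer: 24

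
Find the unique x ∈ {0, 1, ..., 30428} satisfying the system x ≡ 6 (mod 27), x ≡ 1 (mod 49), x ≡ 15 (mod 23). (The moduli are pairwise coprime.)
The moduli 27, 49, 23 are pairwise coprime, so by the CRT there is a unique solution mod 27·49·23 = 30429.
Solve by successive substitution. Start with x ≡ 6 (mod 27).
  Combine with x ≡ 1 (mod 49): write x = 6 + 27·t and require 6 + 27·t ≡ 1 (mod 49), i.e. 27·t ≡ 1 − 6 ≡ 44 (mod 49). Since 27^(−1) ≡ 20 (mod 49), t ≡ 20·44 ≡ 47 (mod 49). So x ≡ 6 + 27·47 = 1275 (mod 1323).
  Combine with x ≡ 15 (mod 23): write x = 1275 + 1323·t and require 1275 + 1323·t ≡ 15 (mod 23), i.e. 1323·t ≡ 15 − 1275 ≡ 5 (mod 23). Since 1323^(−1) ≡ 2 (mod 23) (1323 ≡ 12 (mod 23)), t ≡ 2·5 ≡ 10 (mod 23). So x ≡ 1275 + 1323·10 = 14505 (mod 30429).
Unique solution in [0, 30429): x = 14505.

Final answer: x ≡ 14505 (mod 30429); the representative in [0, 30429) is 14505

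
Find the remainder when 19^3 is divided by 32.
11

Use repeated squaring. Binary(3) = 11. Walk through the bits of the exponent 3 left-to-right: at each bit after the leading one, square the running value, then multiply by 19 if the bit is 1 (always reducing mod 32):
  bit 1 = 1 (leading): start with 19.
  bit 2 = 1: square 19^2 = 361 ≡ 9; bit is 1, so multiply 9·19 = 171 ≡ 11 (mod 32).
Final value: 19^3 ≡ 11 (mod 32).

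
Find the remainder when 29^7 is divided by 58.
Use repeated squaring. Binary(7) = 111. Walk through the bits of the exponent 7 left-to-right: at each bit after the leading one, square the running value, then multiply by 29 if the bit is 1 (always reducing mod 58):
  bit 1 = 1 (leading): start with 29.
  bit 2 = 1: square 29^2 = 841 ≡ 29; bit is 1, so multiply 29·29 = 841 ≡ 29 (mod 58).
  bit 3 = 1: square 29^2 = 841 ≡ 29; bit is 1, so multiply 29·29 = 841 ≡ 29 (mod 58).
Final value: 29^7 ≡ 29 (mod 58).

Final answer: 29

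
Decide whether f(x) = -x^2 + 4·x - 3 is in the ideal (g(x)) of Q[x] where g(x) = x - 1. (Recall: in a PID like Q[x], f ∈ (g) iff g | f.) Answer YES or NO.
In Q[x] the ideal (g) consists of all multiples of g, so f ∈ (g) iff g | f, i.e. iff the remainder of f on division by g is 0. Divide f by g (g is monic, so eliminate the leading term of the running remainder at each step):
  leading term -x^2: subtract (-x)·g(x) = -x^2 + x, leaving 3·x - 3
  leading term 3·x: subtract (3)·g(x) = 3·x - 3, leaving 0
The remainder is 0, so f(x) = g(x) · h(x) with h(x) = 3 - x. Hence g | f, i.e. f ∈ (g).

Final answer: YES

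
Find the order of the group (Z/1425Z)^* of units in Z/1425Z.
(Z/1425Z)^* consists of the classes a with gcd(a, 1425) = 1, so its order is φ(1425). φ is multiplicative, with φ(p^e) = p^e − p^(e−1). Factorise 1425 = 3 · 5^2 · 19. Then
  φ(1425) = (3 − 1) · (5^2 − 5^1) · (19 − 1) = 2 · 20 · 18 = 720.
Thus |(Z/1425Z)^*| = 720.

Final answer: |(Z/1425Z)^*| = 720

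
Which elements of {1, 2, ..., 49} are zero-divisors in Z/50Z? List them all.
An element a ∈ Z/50Z (with a ≠ 0) is a zero-divisor iff gcd(a, 50) > 1 (because a is a unit precisely when gcd(a, n) = 1, and in Z/nZ every nonzero, non-unit element is a zero-divisor). Scan a = 1, ..., 49 and keep those with gcd(a, 50) > 1:
  gcd(2, 50) = 2, gcd(4, 50) = 2, gcd(5, 50) = 5, gcd(6, 50) = 2, gcd(8, 50) = 2, gcd(10, 50) = 10, gcd(12, 50) = 2, gcd(14, 50) = 2, gcd(15, 50) = 5, gcd(16, 50) = 2, gcd(18, 50) = 2, gcd(20, 50) = 10, gcd(22, 50) = 2, gcd(24, 50) = 2, gcd(25, 50) = 25, gcd(26, 50) = 2, gcd(28, 50) = 2, gcd(30, 50) = 10, gcd(32, 50) = 2, gcd(34, 50) = 2, gcd(35, 50) = 5, gcd(36, 50) = 2, gcd(38, 50) = 2, gcd(40, 50) = 10, gcd(42, 50) = 2, gcd(44, 50) = 2, gcd(45, 50) = 5, gcd(46, 50) = 2, gcd(48, 50) = 2.
All other a ∈ {1, ..., 49} have gcd(a, 50) = 1 and are units. So the nonzero zero-divisors are exactly the 29 values of a appearing in this scan.

Final answer: nonzero zero-divisors of Z/50Z = {2, 4, 5, 6, 8, 10, 12, 14, 15, 16, 18, 20, 22, 24, 25, 26, 28, 30, 32, 34, 35, 36, 38, 40, 42, 44, 45, 46, 48}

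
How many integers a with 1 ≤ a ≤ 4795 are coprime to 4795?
The number of a ∈ {1, ..., 4795} with gcd(a, 4795) = 1 is by definition Euler's totient φ(4795). φ is multiplicative, with φ(p^e) = p^e − p^(e−1). Factorise 4795 = 5 · 7 · 137. Then
  φ(4795) = (5 − 1) · (7 − 1) · (137 − 1) = 4 · 6 · 136 = 3264.
So there are 3264 such integers.

Final answer: 3264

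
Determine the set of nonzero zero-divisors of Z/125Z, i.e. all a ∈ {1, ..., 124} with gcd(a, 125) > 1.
An element a ∈ Z/125Z (with a ≠ 0) is a zero-divisor iff gcd(a, 125) > 1 (because a is a unit precisely when gcd(a, n) = 1, and in Z/nZ every nonzero, non-unit element is a zero-divisor). Scan a = 1, ..., 124 and keep those with gcd(a, 125) > 1:
  gcd(5, 125) = 5, gcd(10, 125) = 5, gcd(15, 125) = 5, gcd(20, 125) = 5, gcd(25, 125) = 25, gcd(30, 125) = 5, gcd(35, 125) = 5, gcd(40, 125) = 5, gcd(45, 125) = 5, gcd(50, 125) = 25, gcd(55, 125) = 5, gcd(60, 125) = 5, gcd(65, 125) = 5, gcd(70, 125) = 5, gcd(75, 125) = 25, gcd(80, 125) = 5, gcd(85, 125) = 5, gcd(90, 125) = 5, gcd(95, 125) = 5, gcd(100, 125) = 25, gcd(105, 125) = 5, gcd(110, 125) = 5, gcd(115, 125) = 5, gcd(120, 125) = 5.
All other a ∈ {1, ..., 124} have gcd(a, 125) = 1 and are units. So the nonzero zero-divisors are exactly the 24 values of a appearing in this scan.

Final answer: nonzero zero-divisors of Z/125Z = {5, 10, 15, 20, 25, 30, 35, 40, 45, 50, 55, 60, 65, 70, 75, 80, 85, 90, 95, 100, 105, 110, 115, 120}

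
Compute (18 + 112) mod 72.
Reduce the summands first: 112 ≡ 40 (mod 72), so 18 + 112 ≡ 18 + 40 (mod 72). 18 + 40 = 58; 58 = 0·72 + 58, so (18 + 112) mod 72 = 58.

Final answer: 58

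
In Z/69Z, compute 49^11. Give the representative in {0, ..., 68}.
1

Use repeated squaring. Binary(11) = 1011. Walk through the bits of the exponent 11 left-to-right: at each bit after the leading one, square the running value, then multiply by 49 if the bit is 1 (always reducing mod 69):
  bit 1 = 1 (leading): start with 49.
  bit 2 = 0: square 49^2 = 2401 ≡ 55 (mod 69).
  bit 3 = 1: square 55^2 = 3025 ≡ 58; bit is 1, so multiply 58·49 = 2842 ≡ 13 (mod 69).
  bit 4 = 1: square 13^2 = 169 ≡ 31; bit is 1, so multiply 31·49 = 1519 ≡ 1 (mod 69).
Final value: 49^11 ≡ 1 (mod 69).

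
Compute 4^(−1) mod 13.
Apply the extended Euclidean algorithm to (13, 4), tracking rows (r, s, t) with s·13 + t·4 = r. Each division r_prev = q·r_cur + r_new produces the new row as (previous row) − q·(current row):
  row A: (13, 1, 0)   [1·13 + 0·4 = 13]
  row B: (4, 0, 1)   [0·13 + 1·4 = 4]
  13 = 3·4 + 1   → row C = row A − 3·row B = (1, 1, −3)   [check: 1·13 − 3·4 = 1]
  4 = 4·1 + 0   → remainder 0, stop. gcd = 1 (last nonzero row C).
The gcd is 1, so 4 is invertible mod 13. The last nonzero row gives 1·13 − 3·4 = 1, so t = −3. So 4^(−1) ≡ −3 ≡ 10 (mod 13). Verify: 4 · 10 = 40 ≡ 1 (mod 13). ✓

Final answer: 4^(−1) ≡ 10 (mod 13)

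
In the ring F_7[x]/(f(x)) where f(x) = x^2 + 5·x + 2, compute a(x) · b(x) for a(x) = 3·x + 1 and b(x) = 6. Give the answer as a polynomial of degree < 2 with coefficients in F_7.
Multiply as integer polynomials: a · b = 18·x + 6. Reducing coefficients mod 7: a · b ≡ 4·x + 6. This already has degree < 2, so no reduction by f is needed. Hence a · b ≡ 4·x + 6 in F_7[x]/(f).

Final answer: a · b ≡ 4·x + 6 (mod f(x))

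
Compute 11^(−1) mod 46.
Apply the extended Euclidean algorithm to (46, 11), tracking rows (r, s, t) with s·46 + t·11 = r. Each division r_prev = q·r_cur + r_new produces the new row as (previous row) − q·(current row):
  row A: (46, 1, 0)   [1·46 + 0·11 = 46]
  row B: (11, 0, 1)   [0·46 + 1·11 = 11]
  46 = 4·11 + 2   → row C = row A − 4·row B = (2, 1, −4)   [check: 1·46 − 4·11 = 2]
  11 = 5·2 + 1   → row D = row B − 5·row C = (1, −5, 21)   [check: −5·46 + 21·11 = 1]
  2 = 2·1 + 0   → remainder 0, stop. gcd = 1 (last nonzero row D).
The gcd is 1, so 11 is invertible mod 46. The last nonzero row gives −5·46 + 21·11 = 1, so t = 21. So 11^(−1) ≡ 21 (mod 46). Verify: 11 · 21 = 231 ≡ 1 (mod 46). ✓

Final answer: 11^(−1) ≡ 21 (mod 46)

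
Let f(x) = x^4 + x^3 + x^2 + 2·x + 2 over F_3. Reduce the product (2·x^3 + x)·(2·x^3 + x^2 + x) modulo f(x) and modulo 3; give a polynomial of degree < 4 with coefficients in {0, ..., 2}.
a · b ≡ 2·x^3 + x^2 + 2 (mod f(x))

Multiply as integer polynomials: a · b = 4·x^6 + 2·x^5 + 4·x^4 + x^3 + x^2. Reducing coefficients mod 3: a · b ≡ x^6 + 2·x^5 + x^4 + x^3 + x^2. Now divide by f(x) = x^4 + x^3 + x^2 + 2·x + 2 in F_3[x], eliminating the leading term at each step:
  leading term x^6: subtract (x^2)·f(x) = x^6 + x^5 + x^4 + 2·x^3 + 2·x^2, leaving x^5 + 2·x^3 + 2·x^2 (coefficients mod 3)
  leading term x^5: subtract (x)·f(x) = x^5 + x^4 + x^3 + 2·x^2 + 2·x, leaving 2·x^4 + x^3 + x (coefficients mod 3)
  leading term 2·x^4: subtract (2)·f(x) = 2·x^4 + 2·x^3 + 2·x^2 + x + 1, leaving 2·x^3 + x^2 + 2 (coefficients mod 3)
The degree is now < 4, so this is the remainder. Hence a · b ≡ 2·x^3 + x^2 + 2 in F_3[x]/(f).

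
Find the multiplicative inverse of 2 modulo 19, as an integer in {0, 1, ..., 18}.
2^(−1) ≡ 10 (mod 19)

Apply the extended Euclidean algorithm to (19, 2), tracking rows (r, s, t) with s·19 + t·2 = r. Each division r_prev = q·r_cur + r_new produces the new row as (previous row) − q·(current row):
  row A: (19, 1, 0)   [1·19 + 0·2 = 19]
  row B: (2, 0, 1)   [0·19 + 1·2 = 2]
  19 = 9·2 + 1   → row C = row A − 9·row B = (1, 1, −9)   [check: 1·19 − 9·2 = 1]
  2 = 2·1 + 0   → remainder 0, stop. gcd = 1 (last nonzero row C).
The gcd is 1, so 2 is invertible mod 19. The last nonzero row gives 1·19 − 9·2 = 1, so t = −9. So 2^(−1) ≡ −9 ≡ 10 (mod 19). Verify: 2 · 10 = 20 ≡ 1 (mod 19). ✓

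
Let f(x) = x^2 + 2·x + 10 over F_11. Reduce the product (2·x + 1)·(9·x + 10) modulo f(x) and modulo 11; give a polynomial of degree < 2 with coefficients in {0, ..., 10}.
Multiply as integer polynomials: a · b = 18·x^2 + 29·x + 10. Reducing coefficients mod 11: a · b ≡ 7·x^2 + 7·x + 10. Now divide by f(x) = x^2 + 2·x + 10 in F_11[x], eliminating the leading term at each step:
  leading term 7·x^2: subtract (7)·f(x) = 7·x^2 + 3·x + 4, leaving 4·x + 6 (coefficients mod 11)
The degree is now < 2, so this is the remainder. Hence a · b ≡ 4·x + 6 in F_11[x]/(f).

Final answer: a · b ≡ 4·x + 6 (mod f(x))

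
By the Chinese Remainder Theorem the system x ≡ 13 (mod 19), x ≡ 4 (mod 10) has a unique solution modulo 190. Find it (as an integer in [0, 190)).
The moduli 19, 10 are pairwise coprime, so by the CRT there is a unique solution mod 19·10 = 190.
Solve by successive substitution. Start with x ≡ 13 (mod 19).
  Combine with x ≡ 4 (mod 10): write x = 13 + 19·t and require 13 + 19·t ≡ 4 (mod 10), i.e. 19·t ≡ 4 − 13 ≡ 1 (mod 10). Since 19^(−1) ≡ 9 (mod 10) (19 ≡ 9 (mod 10)), t ≡ 9·1 ≡ 9 (mod 10). So x ≡ 13 + 19·9 = 184 (mod 190).
Unique solution in [0, 190): x = 184.

Final answer: x ≡ 184 (mod 190); the representative in [0, 190) is 184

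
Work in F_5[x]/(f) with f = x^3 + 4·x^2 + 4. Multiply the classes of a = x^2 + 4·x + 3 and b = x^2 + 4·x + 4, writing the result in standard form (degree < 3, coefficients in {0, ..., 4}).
Multiply as integer polynomials: a · b = x^4 + 8·x^3 + 23·x^2 + 28·x + 12. Reducing coefficients mod 5: a · b ≡ x^4 + 3·x^3 + 3·x^2 + 3·x + 2. Now divide by f(x) = x^3 + 4·x^2 + 4 in F_5[x], eliminating the leading term at each step:
  leading term x^4: subtract (x)·f(x) = x^4 + 4·x^3 + 4·x, leaving 4·x^3 + 3·x^2 + 4·x + 2 (coefficients mod 5)
  leading term 4·x^3: subtract (4)·f(x) = 4·x^3 + x^2 + 1, leaving 2·x^2 + 4·x + 1 (coefficients mod 5)
The degree is now < 3, so this is the remainder. Hence a · b ≡ 2·x^2 + 4·x + 1 in F_5[x]/(f).

Final answer: a · b ≡ 2·x^2 + 4·x + 1 (mod f(x))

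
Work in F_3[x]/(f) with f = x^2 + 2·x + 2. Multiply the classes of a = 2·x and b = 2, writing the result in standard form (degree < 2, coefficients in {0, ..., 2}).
a · b ≡ x (mod f(x))

Multiply as integer polynomials: a · b = 4·x. Reducing coefficients mod 3: a · b ≡ x. This already has degree < 2, so no reduction by f is needed. Hence a · b ≡ x in F_3[x]/(f).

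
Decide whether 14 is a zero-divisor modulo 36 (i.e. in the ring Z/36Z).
gcd(14, 36) = 2 > 1, so 14 is not a unit in Z/36Z. In Z/nZ every nonzero non-unit is a zero-divisor: explicitly, take b = 36/gcd = 18 ≠ 0 (mod 36); then 14·18 = 252 = 7·36, i.e. 14·18 ≡ 0 (mod 36). So 14 is a zero-divisor.

Final answer: YES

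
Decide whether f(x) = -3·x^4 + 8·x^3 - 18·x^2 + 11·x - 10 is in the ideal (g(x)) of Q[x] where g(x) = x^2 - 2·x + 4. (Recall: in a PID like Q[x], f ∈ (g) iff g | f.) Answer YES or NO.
In Q[x] the ideal (g) consists of all multiples of g, so f ∈ (g) iff g | f, i.e. iff the remainder of f on division by g is 0. Divide f by g (g is monic, so eliminate the leading term of the running remainder at each step):
  leading term -3·x^4: subtract (-3·x^2)·g(x) = -3·x^4 + 6·x^3 - 12·x^2, leaving 2·x^3 - 6·x^2 + 11·x - 10
  leading term 2·x^3: subtract (2·x)·g(x) = 2·x^3 - 4·x^2 + 8·x, leaving -2·x^2 + 3·x - 10
  leading term -2·x^2: subtract (-2)·g(x) = -2·x^2 + 4·x - 8, leaving -x - 2
The remainder r(x) = -x - 2 ≠ 0 (and deg r < deg g), so g ∤ f, i.e. f ∉ (g).

Final answer: NO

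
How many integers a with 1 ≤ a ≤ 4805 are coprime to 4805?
3720

The number of a ∈ {1, ..., 4805} with gcd(a, 4805) = 1 is by definition Euler's totient φ(4805). φ is multiplicative, with φ(p^e) = p^e − p^(e−1). Factorise 4805 = 5 · 31^2. Then
  φ(4805) = (5 − 1) · (31^2 − 31^1) = 4 · 930 = 3720.
So there are 3720 such integers.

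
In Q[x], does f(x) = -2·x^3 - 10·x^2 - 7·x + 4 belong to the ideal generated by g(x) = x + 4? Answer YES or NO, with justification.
YES

In Q[x] the ideal (g) consists of all multiples of g, so f ∈ (g) iff g | f, i.e. iff the remainder of f on division by g is 0. Divide f by g (g is monic, so eliminate the leading term of the running remainder at each step):
  leading term -2·x^3: subtract (-2·x^2)·g(x) = -2·x^3 - 8·x^2, leaving -2·x^2 - 7·x + 4
  leading term -2·x^2: subtract (-2·x)·g(x) = -2·x^2 - 8·x, leaving x + 4
  leading term x: subtract (1)·g(x) = x + 4, leaving 0
The remainder is 0, so f(x) = g(x) · h(x) with h(x) = -2·x^2 - 2·x + 1. Hence g | f, i.e. f ∈ (g).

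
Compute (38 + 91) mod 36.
21

Reduce the summands first: 38 ≡ 2, 91 ≡ 19 (mod 36), so 38 + 91 ≡ 2 + 19 (mod 36). 2 + 19 = 21; 21 = 0·36 + 21, so (38 + 91) mod 36 = 21.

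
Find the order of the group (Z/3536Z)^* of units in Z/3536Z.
|(Z/3536Z)^*| = 1536

(Z/3536Z)^* consists of the classes a with gcd(a, 3536) = 1, so its order is φ(3536). φ is multiplicative, with φ(p^e) = p^e − p^(e−1). Factorise 3536 = 2^4 · 13 · 17. Then
  φ(3536) = (2^4 − 2^3) · (13 − 1) · (17 − 1) = 8 · 12 · 16 = 1536.
Thus |(Z/3536Z)^*| = 1536.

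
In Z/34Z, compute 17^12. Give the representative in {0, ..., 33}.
17

Use repeated squaring. Binary(12) = 1100. Walk through the bits of the exponent 12 left-to-right: at each bit after the leading one, square the running value, then multiply by 17 if the bit is 1 (always reducing mod 34):
  bit 1 = 1 (leading): start with 17.
  bit 2 = 1: square 17^2 = 289 ≡ 17; bit is 1, so multiply 17·17 = 289 ≡ 17 (mod 34).
  bit 3 = 0: square 17^2 = 289 ≡ 17 (mod 34).
  bit 4 = 0: square 17^2 = 289 ≡ 17 (mod 34).
Final value: 17^12 ≡ 17 (mod 34).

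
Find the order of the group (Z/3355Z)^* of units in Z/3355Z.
(Z/3355Z)^* consists of the classes a with gcd(a, 3355) = 1, so its order is φ(3355). φ is multiplicative, with φ(p^e) = p^e − p^(e−1). Factorise 3355 = 5 · 11 · 61. Then
  φ(3355) = (5 − 1) · (11 − 1) · (61 − 1) = 4 · 10 · 60 = 2400.
Thus |(Z/3355Z)^*| = 2400.

Final answer: |(Z/3355Z)^*| = 2400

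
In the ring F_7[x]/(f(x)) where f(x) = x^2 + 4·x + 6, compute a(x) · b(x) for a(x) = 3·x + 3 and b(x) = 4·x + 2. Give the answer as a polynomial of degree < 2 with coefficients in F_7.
a · b ≡ 5·x + 4 (mod f(x))

Multiply as integer polynomials: a · b = 12·x^2 + 18·x + 6. Reducing coefficients mod 7: a · b ≡ 5·x^2 + 4·x + 6. Now divide by f(x) = x^2 + 4·x + 6 in F_7[x], eliminating the leading term at each step:
  leading term 5·x^2: subtract (5)·f(x) = 5·x^2 + 6·x + 2, leaving 5·x + 4 (coefficients mod 7)
The degree is now < 2, so this is the remainder. Hence a · b ≡ 5·x + 4 in F_7[x]/(f).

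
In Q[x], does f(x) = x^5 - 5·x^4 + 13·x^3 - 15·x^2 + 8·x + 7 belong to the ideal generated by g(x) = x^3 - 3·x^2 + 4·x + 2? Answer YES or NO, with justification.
NO

In Q[x] the ideal (g) consists of all multiples of g, so f ∈ (g) iff g | f, i.e. iff the remainder of f on division by g is 0. Divide f by g (g is monic, so eliminate the leading term of the running remainder at each step):
  leading term x^5: subtract (x^2)·g(x) = x^5 - 3·x^4 + 4·x^3 + 2·x^2, leaving -2·x^4 + 9·x^3 - 17·x^2 + 8·x + 7
  leading term -2·x^4: subtract (-2·x)·g(x) = -2·x^4 + 6·x^3 - 8·x^2 - 4·x, leaving 3·x^3 - 9·x^2 + 12·x + 7
  leading term 3·x^3: subtract (3)·g(x) = 3·x^3 - 9·x^2 + 12·x + 6, leaving 1
The remainder r(x) = 1 ≠ 0 (and deg r < deg g), so g ∤ f, i.e. f ∉ (g).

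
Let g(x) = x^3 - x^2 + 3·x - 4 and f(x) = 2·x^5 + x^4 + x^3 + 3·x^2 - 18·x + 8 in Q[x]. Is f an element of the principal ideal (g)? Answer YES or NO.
In Q[x] the ideal (g) consists of all multiples of g, so f ∈ (g) iff g | f, i.e. iff the remainder of f on division by g is 0. Divide f by g (g is monic, so eliminate the leading term of the running remainder at each step):
  leading term 2·x^5: subtract (2·x^2)·g(x) = 2·x^5 - 2·x^4 + 6·x^3 - 8·x^2, leaving 3·x^4 - 5·x^3 + 11·x^2 - 18·x + 8
  leading term 3·x^4: subtract (3·x)·g(x) = 3·x^4 - 3·x^3 + 9·x^2 - 12·x, leaving -2·x^3 + 2·x^2 - 6·x + 8
  leading term -2·x^3: subtract (-2)·g(x) = -2·x^3 + 2·x^2 - 6·x + 8, leaving 0
The remainder is 0, so f(x) = g(x) · h(x) with h(x) = 2·x^2 + 3·x - 2. Hence g | f, i.e. f ∈ (g).

Final answer: YES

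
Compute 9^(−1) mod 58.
9^(−1) ≡ 13 (mod 58)

Apply the extended Euclidean algorithm to (58, 9), tracking rows (r, s, t) with s·58 + t·9 = r. Each division r_prev = q·r_cur + r_new produces the new row as (previous row) − q·(current row):
  row A: (58, 1, 0)   [1·58 + 0·9 = 58]
  row B: (9, 0, 1)   [0·58 + 1·9 = 9]
  58 = 6·9 + 4   → row C = row A − 6·row B = (4, 1, −6)   [check: 1·58 − 6·9 = 4]
  9 = 2·4 + 1   → row D = row B − 2·row C = (1, −2, 13)   [check: −2·58 + 13·9 = 1]
  4 = 4·1 + 0   → remainder 0, stop. gcd = 1 (last nonzero row D).
The gcd is 1, so 9 is invertible mod 58. The last nonzero row gives −2·58 + 13·9 = 1, so t = 13. So 9^(−1) ≡ 13 (mod 58). Verify: 9 · 13 = 117 ≡ 1 (mod 58). ✓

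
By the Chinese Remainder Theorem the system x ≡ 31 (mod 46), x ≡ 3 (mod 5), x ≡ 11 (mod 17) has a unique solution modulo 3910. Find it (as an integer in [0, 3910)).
The moduli 46, 5, 17 are pairwise coprime, so by the CRT there is a unique solution mod 46·5·17 = 3910.
Solve by successive substitution. Start with x ≡ 31 (mod 46).
  Combine with x ≡ 3 (mod 5): write x = 31 + 46·t and require 31 + 46·t ≡ 3 (mod 5), i.e. 46·t ≡ 3 − 31 ≡ 2 (mod 5). Since 46^(−1) ≡ 1 (mod 5) (46 ≡ 1 (mod 5)), t ≡ 1·2 ≡ 2 (mod 5). So x ≡ 31 + 46·2 = 123 (mod 230).
  Combine with x ≡ 11 (mod 17): write x = 123 + 230·t and require 123 + 230·t ≡ 11 (mod 17), i.e. 230·t ≡ 11 − 123 ≡ 7 (mod 17). Since 230^(−1) ≡ 2 (mod 17) (230 ≡ 9 (mod 17)), t ≡ 2·7 ≡ 14 (mod 17). So x ≡ 123 + 230·14 = 3343 (mod 3910).
Unique solution in [0, 3910): x = 3343.

Final answer: x ≡ 3343 (mod 3910); the representative in [0, 3910) is 3343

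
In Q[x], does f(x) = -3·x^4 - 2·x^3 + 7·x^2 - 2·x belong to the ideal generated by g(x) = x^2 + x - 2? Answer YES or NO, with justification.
In Q[x] the ideal (g) consists of all multiples of g, so f ∈ (g) iff g | f, i.e. iff the remainder of f on division by g is 0. Divide f by g (g is monic, so eliminate the leading term of the running remainder at each step):
  leading term -3·x^4: subtract (-3·x^2)·g(x) = -3·x^4 - 3·x^3 + 6·x^2, leaving x^3 + x^2 - 2·x
  leading term x^3: subtract (x)·g(x) = x^3 + x^2 - 2·x, leaving 0
The remainder is 0, so f(x) = g(x) · h(x) with h(x) = -3·x^2 + x. Hence g | f, i.e. f ∈ (g).

Final answer: YES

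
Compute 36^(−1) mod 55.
Apply the extended Euclidean algorithm to (55, 36), tracking rows (r, s, t) with s·55 + t·36 = r. Each division r_prev = q·r_cur + r_new produces the new row as (previous row) − q·(current row):
  row A: (55, 1, 0)   [1·55 + 0·36 = 55]
  row B: (36, 0, 1)   [0·55 + 1·36 = 36]
  55 = 1·36 + 19   → row C = row A − 1·row B = (19, 1, −1)   [check: 1·55 − 1·36 = 19]
  36 = 1·19 + 17   → row D = row B − 1·row C = (17, −1, 2)   [check: −1·55 + 2·36 = 17]
  19 = 1·17 + 2   → row E = row C − 1·row D = (2, 2, −3)   [check: 2·55 − 3·36 = 2]
  17 = 8·2 + 1   → row F = row D − 8·row E = (1, −17, 26)   [check: −17·55 + 26·36 = 1]
  2 = 2·1 + 0   → remainder 0, stop. gcd = 1 (last nonzero row F).
The gcd is 1, so 36 is invertible mod 55. The last nonzero row gives −17·55 + 26·36 = 1, so t = 26. So 36^(−1) ≡ 26 (mod 55). Verify: 36 · 26 = 936 ≡ 1 (mod 55). ✓

Final answer: 36^(−1) ≡ 26 (mod 55)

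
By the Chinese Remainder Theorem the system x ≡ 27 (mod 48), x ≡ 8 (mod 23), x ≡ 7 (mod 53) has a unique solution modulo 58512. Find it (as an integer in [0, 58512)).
The moduli 48, 23, 53 are pairwise coprime, so by the CRT there is a unique solution mod 48·23·53 = 58512.
Solve by successive substitution. Start with x ≡ 27 (mod 48).
  Combine with x ≡ 8 (mod 23): write x = 27 + 48·t and require 27 + 48·t ≡ 8 (mod 23), i.e. 48·t ≡ 8 − 27 ≡ 4 (mod 23). Since 48^(−1) ≡ 12 (mod 23) (48 ≡ 2 (mod 23)), t ≡ 12·4 ≡ 2 (mod 23). So x ≡ 27 + 48·2 = 123 (mod 1104).
  Combine with x ≡ 7 (mod 53): write x = 123 + 1104·t and require 123 + 1104·t ≡ 7 (mod 53), i.e. 1104·t ≡ 7 − 123 ≡ 43 (mod 53). Since 1104^(−1) ≡ 47 (mod 53) (1104 ≡ 44 (mod 53)), t ≡ 47·43 ≡ 7 (mod 53). So x ≡ 123 + 1104·7 = 7851 (mod 58512).
Unique solution in [0, 58512): x = 7851.

Final answer: x ≡ 7851 (mod 58512); the representative in [0, 58512) is 7851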